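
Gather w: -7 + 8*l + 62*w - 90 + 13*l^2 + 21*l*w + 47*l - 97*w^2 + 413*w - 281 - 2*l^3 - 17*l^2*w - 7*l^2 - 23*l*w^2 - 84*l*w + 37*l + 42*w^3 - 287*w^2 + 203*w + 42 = -2*l^3 + 6*l^2 + 92*l + 42*w^3 + w^2*(-23*l - 384) + w*(-17*l^2 - 63*l + 678) - 336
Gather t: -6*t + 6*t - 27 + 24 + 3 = 0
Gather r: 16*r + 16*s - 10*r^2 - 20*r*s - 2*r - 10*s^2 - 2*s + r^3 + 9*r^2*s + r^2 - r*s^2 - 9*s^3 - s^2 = r^3 + r^2*(9*s - 9) + r*(-s^2 - 20*s + 14) - 9*s^3 - 11*s^2 + 14*s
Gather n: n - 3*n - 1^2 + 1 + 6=6 - 2*n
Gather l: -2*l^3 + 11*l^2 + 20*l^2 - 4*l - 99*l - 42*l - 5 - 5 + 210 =-2*l^3 + 31*l^2 - 145*l + 200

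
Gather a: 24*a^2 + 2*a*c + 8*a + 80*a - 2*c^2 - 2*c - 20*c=24*a^2 + a*(2*c + 88) - 2*c^2 - 22*c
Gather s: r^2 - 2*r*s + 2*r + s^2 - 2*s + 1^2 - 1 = r^2 + 2*r + s^2 + s*(-2*r - 2)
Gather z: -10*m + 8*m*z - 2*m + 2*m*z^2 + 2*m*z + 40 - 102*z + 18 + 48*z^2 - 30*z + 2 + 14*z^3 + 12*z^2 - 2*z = -12*m + 14*z^3 + z^2*(2*m + 60) + z*(10*m - 134) + 60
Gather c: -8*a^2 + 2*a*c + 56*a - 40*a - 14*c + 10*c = -8*a^2 + 16*a + c*(2*a - 4)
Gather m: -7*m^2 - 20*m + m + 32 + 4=-7*m^2 - 19*m + 36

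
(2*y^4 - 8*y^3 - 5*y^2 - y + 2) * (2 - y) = -2*y^5 + 12*y^4 - 11*y^3 - 9*y^2 - 4*y + 4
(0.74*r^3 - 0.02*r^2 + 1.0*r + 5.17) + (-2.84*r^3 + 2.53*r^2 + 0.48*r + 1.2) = -2.1*r^3 + 2.51*r^2 + 1.48*r + 6.37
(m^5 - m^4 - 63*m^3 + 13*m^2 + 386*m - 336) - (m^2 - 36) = m^5 - m^4 - 63*m^3 + 12*m^2 + 386*m - 300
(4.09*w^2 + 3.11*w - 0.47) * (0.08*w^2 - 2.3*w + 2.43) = 0.3272*w^4 - 9.1582*w^3 + 2.7481*w^2 + 8.6383*w - 1.1421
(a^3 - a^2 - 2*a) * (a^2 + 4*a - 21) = a^5 + 3*a^4 - 27*a^3 + 13*a^2 + 42*a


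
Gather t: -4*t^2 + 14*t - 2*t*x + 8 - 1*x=-4*t^2 + t*(14 - 2*x) - x + 8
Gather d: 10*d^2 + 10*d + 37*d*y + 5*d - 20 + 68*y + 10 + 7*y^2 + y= 10*d^2 + d*(37*y + 15) + 7*y^2 + 69*y - 10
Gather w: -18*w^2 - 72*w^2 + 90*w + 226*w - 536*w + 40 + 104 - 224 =-90*w^2 - 220*w - 80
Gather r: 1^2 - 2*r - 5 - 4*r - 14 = -6*r - 18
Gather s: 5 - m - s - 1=-m - s + 4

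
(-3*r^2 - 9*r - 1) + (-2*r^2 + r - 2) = -5*r^2 - 8*r - 3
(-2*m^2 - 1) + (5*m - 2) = -2*m^2 + 5*m - 3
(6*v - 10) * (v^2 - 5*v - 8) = 6*v^3 - 40*v^2 + 2*v + 80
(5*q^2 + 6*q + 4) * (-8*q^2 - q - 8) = -40*q^4 - 53*q^3 - 78*q^2 - 52*q - 32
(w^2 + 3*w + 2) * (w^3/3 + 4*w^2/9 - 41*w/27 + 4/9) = w^5/3 + 13*w^4/9 + 13*w^3/27 - 29*w^2/9 - 46*w/27 + 8/9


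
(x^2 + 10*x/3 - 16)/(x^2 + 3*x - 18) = (x - 8/3)/(x - 3)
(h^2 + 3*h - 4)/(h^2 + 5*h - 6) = (h + 4)/(h + 6)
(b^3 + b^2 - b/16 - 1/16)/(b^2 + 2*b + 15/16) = (16*b^3 + 16*b^2 - b - 1)/(16*b^2 + 32*b + 15)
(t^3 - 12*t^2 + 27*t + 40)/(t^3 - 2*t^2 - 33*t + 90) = (t^2 - 7*t - 8)/(t^2 + 3*t - 18)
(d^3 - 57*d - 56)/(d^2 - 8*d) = d + 8 + 7/d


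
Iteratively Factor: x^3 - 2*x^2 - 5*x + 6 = (x + 2)*(x^2 - 4*x + 3) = (x - 3)*(x + 2)*(x - 1)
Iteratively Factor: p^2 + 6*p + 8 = (p + 2)*(p + 4)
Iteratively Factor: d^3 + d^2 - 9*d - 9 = (d + 1)*(d^2 - 9) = (d + 1)*(d + 3)*(d - 3)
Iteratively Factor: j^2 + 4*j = (j)*(j + 4)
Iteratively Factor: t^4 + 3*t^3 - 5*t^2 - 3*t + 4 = (t - 1)*(t^3 + 4*t^2 - t - 4) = (t - 1)*(t + 1)*(t^2 + 3*t - 4) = (t - 1)*(t + 1)*(t + 4)*(t - 1)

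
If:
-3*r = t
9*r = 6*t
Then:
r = 0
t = 0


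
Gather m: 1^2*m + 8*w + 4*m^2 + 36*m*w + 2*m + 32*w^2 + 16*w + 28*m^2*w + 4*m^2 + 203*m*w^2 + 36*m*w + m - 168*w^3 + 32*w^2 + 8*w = m^2*(28*w + 8) + m*(203*w^2 + 72*w + 4) - 168*w^3 + 64*w^2 + 32*w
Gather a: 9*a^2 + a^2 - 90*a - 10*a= 10*a^2 - 100*a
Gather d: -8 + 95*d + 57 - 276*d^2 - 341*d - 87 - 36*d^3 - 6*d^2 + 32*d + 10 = -36*d^3 - 282*d^2 - 214*d - 28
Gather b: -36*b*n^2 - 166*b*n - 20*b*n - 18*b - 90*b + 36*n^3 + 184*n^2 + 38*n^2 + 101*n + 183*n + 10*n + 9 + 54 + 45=b*(-36*n^2 - 186*n - 108) + 36*n^3 + 222*n^2 + 294*n + 108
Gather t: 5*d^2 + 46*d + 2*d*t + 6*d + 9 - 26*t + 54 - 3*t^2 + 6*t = 5*d^2 + 52*d - 3*t^2 + t*(2*d - 20) + 63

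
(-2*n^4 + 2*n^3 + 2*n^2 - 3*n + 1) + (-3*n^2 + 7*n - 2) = -2*n^4 + 2*n^3 - n^2 + 4*n - 1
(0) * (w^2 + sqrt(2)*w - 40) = 0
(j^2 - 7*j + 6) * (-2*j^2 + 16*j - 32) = -2*j^4 + 30*j^3 - 156*j^2 + 320*j - 192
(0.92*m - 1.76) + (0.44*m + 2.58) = 1.36*m + 0.82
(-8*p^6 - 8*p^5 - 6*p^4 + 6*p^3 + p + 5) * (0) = 0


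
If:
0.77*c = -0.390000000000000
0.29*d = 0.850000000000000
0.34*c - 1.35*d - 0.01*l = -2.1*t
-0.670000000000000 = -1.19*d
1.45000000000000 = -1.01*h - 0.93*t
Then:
No Solution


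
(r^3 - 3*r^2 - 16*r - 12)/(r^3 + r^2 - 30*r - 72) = (r^2 + 3*r + 2)/(r^2 + 7*r + 12)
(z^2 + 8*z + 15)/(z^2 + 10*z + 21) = (z + 5)/(z + 7)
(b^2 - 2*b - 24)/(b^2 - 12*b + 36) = (b + 4)/(b - 6)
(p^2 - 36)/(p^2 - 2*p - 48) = (p - 6)/(p - 8)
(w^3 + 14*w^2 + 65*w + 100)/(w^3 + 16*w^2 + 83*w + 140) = (w + 5)/(w + 7)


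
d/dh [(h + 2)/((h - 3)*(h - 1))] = (-h^2 - 4*h + 11)/(h^4 - 8*h^3 + 22*h^2 - 24*h + 9)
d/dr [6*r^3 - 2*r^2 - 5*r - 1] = 18*r^2 - 4*r - 5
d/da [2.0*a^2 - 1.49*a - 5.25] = 4.0*a - 1.49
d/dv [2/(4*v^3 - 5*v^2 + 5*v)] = 2*(-12*v^2 + 10*v - 5)/(v^2*(4*v^2 - 5*v + 5)^2)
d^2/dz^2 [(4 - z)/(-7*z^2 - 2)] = 14*(28*z^2*(z - 4) + (4 - 3*z)*(7*z^2 + 2))/(7*z^2 + 2)^3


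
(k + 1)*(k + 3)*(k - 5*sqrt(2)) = k^3 - 5*sqrt(2)*k^2 + 4*k^2 - 20*sqrt(2)*k + 3*k - 15*sqrt(2)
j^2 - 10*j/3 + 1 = (j - 3)*(j - 1/3)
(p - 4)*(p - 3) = p^2 - 7*p + 12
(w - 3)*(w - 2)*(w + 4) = w^3 - w^2 - 14*w + 24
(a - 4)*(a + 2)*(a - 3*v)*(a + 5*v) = a^4 + 2*a^3*v - 2*a^3 - 15*a^2*v^2 - 4*a^2*v - 8*a^2 + 30*a*v^2 - 16*a*v + 120*v^2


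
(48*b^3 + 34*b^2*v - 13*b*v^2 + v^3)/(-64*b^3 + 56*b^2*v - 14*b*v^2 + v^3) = (-6*b^2 - 5*b*v + v^2)/(8*b^2 - 6*b*v + v^2)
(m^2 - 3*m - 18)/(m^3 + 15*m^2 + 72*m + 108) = (m - 6)/(m^2 + 12*m + 36)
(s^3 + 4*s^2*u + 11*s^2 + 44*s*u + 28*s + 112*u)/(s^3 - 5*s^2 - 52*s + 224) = (s^2 + 4*s*u + 4*s + 16*u)/(s^2 - 12*s + 32)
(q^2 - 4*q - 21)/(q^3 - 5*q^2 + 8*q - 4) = (q^2 - 4*q - 21)/(q^3 - 5*q^2 + 8*q - 4)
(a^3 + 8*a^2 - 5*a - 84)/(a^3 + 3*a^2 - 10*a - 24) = (a + 7)/(a + 2)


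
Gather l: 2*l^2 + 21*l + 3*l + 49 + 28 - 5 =2*l^2 + 24*l + 72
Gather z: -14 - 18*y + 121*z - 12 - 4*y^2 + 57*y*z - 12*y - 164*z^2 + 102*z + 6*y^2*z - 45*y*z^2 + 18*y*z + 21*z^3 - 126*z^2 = -4*y^2 - 30*y + 21*z^3 + z^2*(-45*y - 290) + z*(6*y^2 + 75*y + 223) - 26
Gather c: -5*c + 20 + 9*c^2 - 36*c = 9*c^2 - 41*c + 20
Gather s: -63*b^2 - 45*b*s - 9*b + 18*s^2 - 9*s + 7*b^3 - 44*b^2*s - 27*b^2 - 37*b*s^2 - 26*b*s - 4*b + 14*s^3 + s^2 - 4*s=7*b^3 - 90*b^2 - 13*b + 14*s^3 + s^2*(19 - 37*b) + s*(-44*b^2 - 71*b - 13)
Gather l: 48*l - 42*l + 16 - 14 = 6*l + 2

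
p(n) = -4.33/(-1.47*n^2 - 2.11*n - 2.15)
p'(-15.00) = 0.00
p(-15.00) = 0.01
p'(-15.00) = 0.00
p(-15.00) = 0.01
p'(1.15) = -0.56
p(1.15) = 0.66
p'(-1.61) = 1.73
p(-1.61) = 1.69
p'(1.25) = -0.50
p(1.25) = 0.61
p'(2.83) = -0.11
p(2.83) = 0.22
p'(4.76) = -0.03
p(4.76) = 0.10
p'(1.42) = -0.41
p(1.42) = 0.53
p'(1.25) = -0.50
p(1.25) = 0.61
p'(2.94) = -0.10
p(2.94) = 0.21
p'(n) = -4.33*(2.94*n + 2.11)/(-1.47*n^2 - 2.11*n - 2.15)^2 = (-12.7302*n - 9.1363)/(1.47*n^2 + 2.11*n + 2.15)^2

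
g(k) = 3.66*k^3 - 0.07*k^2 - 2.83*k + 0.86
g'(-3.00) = 96.41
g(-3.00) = -90.10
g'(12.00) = 1576.61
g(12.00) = 6281.30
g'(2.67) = 75.07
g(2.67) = 62.47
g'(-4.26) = 197.03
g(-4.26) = -271.30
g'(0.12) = -2.69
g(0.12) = 0.53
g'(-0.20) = -2.36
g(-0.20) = 1.39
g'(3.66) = 143.74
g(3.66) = 169.01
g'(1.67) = 27.56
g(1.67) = 12.98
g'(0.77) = 3.57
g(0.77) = 0.31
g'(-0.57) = 0.82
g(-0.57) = 1.77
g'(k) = 10.98*k^2 - 0.14*k - 2.83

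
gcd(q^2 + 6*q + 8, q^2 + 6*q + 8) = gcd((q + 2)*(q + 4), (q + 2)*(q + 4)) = q^2 + 6*q + 8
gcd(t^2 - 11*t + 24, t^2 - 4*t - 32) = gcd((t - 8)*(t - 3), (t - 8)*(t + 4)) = t - 8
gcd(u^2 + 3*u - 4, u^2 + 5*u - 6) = u - 1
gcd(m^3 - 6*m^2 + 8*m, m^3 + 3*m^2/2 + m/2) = m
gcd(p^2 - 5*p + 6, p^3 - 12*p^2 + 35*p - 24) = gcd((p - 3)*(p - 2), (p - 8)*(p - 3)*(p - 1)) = p - 3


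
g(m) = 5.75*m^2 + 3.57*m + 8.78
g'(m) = 11.5*m + 3.57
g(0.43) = 11.38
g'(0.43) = 8.52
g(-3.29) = 59.27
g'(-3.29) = -34.26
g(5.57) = 207.06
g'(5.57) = 67.62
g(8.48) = 452.54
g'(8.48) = 101.09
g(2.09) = 41.36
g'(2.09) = 27.60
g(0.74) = 14.57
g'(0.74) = 12.08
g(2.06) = 40.53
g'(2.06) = 27.26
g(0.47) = 11.73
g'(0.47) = 8.98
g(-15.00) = 1248.98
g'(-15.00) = -168.93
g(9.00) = 506.66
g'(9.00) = 107.07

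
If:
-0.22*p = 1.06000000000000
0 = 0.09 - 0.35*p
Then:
No Solution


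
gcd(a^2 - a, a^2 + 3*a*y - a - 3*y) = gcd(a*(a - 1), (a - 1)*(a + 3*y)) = a - 1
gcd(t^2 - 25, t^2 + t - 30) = t - 5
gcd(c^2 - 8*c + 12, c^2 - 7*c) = 1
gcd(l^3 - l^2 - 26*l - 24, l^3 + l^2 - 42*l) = l - 6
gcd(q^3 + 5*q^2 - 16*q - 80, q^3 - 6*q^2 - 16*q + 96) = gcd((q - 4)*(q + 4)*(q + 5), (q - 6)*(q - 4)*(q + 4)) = q^2 - 16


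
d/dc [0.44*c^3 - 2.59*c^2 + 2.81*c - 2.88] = 1.32*c^2 - 5.18*c + 2.81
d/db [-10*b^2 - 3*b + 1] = -20*b - 3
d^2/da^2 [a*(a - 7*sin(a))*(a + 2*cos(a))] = 7*a^2*sin(a) - 2*a^2*cos(a) - 8*a*sin(a) + 28*a*sin(2*a) - 28*a*cos(a) + 6*a - 14*sin(a) + 4*cos(a) - 28*cos(2*a)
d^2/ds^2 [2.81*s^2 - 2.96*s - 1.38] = 5.62000000000000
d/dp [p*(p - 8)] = 2*p - 8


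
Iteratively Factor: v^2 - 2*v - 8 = (v - 4)*(v + 2)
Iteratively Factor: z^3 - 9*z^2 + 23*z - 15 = (z - 5)*(z^2 - 4*z + 3) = (z - 5)*(z - 1)*(z - 3)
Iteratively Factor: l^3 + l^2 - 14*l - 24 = (l + 3)*(l^2 - 2*l - 8) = (l + 2)*(l + 3)*(l - 4)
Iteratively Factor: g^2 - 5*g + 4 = (g - 4)*(g - 1)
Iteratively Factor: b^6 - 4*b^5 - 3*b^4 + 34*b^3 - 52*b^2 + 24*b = (b - 2)*(b^5 - 2*b^4 - 7*b^3 + 20*b^2 - 12*b) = (b - 2)*(b + 3)*(b^4 - 5*b^3 + 8*b^2 - 4*b) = (b - 2)^2*(b + 3)*(b^3 - 3*b^2 + 2*b) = (b - 2)^3*(b + 3)*(b^2 - b) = b*(b - 2)^3*(b + 3)*(b - 1)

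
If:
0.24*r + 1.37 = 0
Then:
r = -5.71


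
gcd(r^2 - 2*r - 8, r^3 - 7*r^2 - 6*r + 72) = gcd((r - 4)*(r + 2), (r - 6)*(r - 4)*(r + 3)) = r - 4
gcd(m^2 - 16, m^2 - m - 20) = m + 4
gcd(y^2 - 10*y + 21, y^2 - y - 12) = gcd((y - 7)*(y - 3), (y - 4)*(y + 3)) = 1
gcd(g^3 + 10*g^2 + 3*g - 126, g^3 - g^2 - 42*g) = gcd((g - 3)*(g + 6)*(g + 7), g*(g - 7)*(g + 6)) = g + 6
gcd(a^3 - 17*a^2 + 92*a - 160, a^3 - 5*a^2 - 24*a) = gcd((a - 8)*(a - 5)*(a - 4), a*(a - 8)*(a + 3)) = a - 8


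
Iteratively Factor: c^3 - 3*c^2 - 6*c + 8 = (c + 2)*(c^2 - 5*c + 4) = (c - 4)*(c + 2)*(c - 1)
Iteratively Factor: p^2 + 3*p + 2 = (p + 2)*(p + 1)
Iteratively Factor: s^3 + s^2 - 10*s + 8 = (s - 2)*(s^2 + 3*s - 4) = (s - 2)*(s - 1)*(s + 4)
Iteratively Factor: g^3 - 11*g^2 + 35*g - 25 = (g - 5)*(g^2 - 6*g + 5) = (g - 5)*(g - 1)*(g - 5)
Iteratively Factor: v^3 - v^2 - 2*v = (v + 1)*(v^2 - 2*v) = (v - 2)*(v + 1)*(v)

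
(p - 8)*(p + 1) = p^2 - 7*p - 8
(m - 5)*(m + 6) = m^2 + m - 30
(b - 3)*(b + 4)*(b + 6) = b^3 + 7*b^2 - 6*b - 72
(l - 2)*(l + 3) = l^2 + l - 6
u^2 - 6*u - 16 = (u - 8)*(u + 2)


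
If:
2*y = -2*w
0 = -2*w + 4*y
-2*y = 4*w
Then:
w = 0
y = 0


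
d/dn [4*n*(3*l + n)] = 12*l + 8*n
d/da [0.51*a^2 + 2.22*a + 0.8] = 1.02*a + 2.22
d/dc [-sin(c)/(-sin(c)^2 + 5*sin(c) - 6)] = (cos(c)^2 + 5)*cos(c)/((sin(c) - 3)^2*(sin(c) - 2)^2)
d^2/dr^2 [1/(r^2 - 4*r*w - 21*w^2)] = 2*(r^2 - 4*r*w - 21*w^2 - 4*(r - 2*w)^2)/(-r^2 + 4*r*w + 21*w^2)^3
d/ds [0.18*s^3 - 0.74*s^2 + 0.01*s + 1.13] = 0.54*s^2 - 1.48*s + 0.01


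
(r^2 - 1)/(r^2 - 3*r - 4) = (r - 1)/(r - 4)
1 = 1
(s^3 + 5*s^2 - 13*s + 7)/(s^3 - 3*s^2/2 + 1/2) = 2*(s + 7)/(2*s + 1)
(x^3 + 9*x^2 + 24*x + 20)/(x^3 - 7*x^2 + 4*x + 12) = (x^3 + 9*x^2 + 24*x + 20)/(x^3 - 7*x^2 + 4*x + 12)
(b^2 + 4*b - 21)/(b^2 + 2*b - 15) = (b + 7)/(b + 5)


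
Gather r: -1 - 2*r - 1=-2*r - 2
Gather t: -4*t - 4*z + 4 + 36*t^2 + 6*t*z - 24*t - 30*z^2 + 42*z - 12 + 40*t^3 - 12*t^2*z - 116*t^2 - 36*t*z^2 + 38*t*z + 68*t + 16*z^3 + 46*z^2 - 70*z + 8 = 40*t^3 + t^2*(-12*z - 80) + t*(-36*z^2 + 44*z + 40) + 16*z^3 + 16*z^2 - 32*z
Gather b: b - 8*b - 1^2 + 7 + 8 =14 - 7*b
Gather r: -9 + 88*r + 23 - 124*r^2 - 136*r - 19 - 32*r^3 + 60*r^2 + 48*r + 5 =-32*r^3 - 64*r^2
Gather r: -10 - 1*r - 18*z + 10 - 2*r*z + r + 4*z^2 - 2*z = -2*r*z + 4*z^2 - 20*z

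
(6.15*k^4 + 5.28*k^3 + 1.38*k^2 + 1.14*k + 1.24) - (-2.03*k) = 6.15*k^4 + 5.28*k^3 + 1.38*k^2 + 3.17*k + 1.24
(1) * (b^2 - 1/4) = b^2 - 1/4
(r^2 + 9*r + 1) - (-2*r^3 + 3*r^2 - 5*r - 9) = 2*r^3 - 2*r^2 + 14*r + 10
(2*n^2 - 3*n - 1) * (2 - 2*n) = -4*n^3 + 10*n^2 - 4*n - 2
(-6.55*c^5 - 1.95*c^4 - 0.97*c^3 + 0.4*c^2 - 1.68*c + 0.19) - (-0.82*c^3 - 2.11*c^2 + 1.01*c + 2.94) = -6.55*c^5 - 1.95*c^4 - 0.15*c^3 + 2.51*c^2 - 2.69*c - 2.75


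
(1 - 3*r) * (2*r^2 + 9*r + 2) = -6*r^3 - 25*r^2 + 3*r + 2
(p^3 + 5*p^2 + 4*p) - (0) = p^3 + 5*p^2 + 4*p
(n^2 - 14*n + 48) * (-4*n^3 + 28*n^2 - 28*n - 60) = -4*n^5 + 84*n^4 - 612*n^3 + 1676*n^2 - 504*n - 2880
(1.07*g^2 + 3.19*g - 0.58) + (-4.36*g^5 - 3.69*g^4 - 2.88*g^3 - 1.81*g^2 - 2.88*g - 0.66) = -4.36*g^5 - 3.69*g^4 - 2.88*g^3 - 0.74*g^2 + 0.31*g - 1.24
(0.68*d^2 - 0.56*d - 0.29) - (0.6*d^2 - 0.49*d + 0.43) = 0.0800000000000001*d^2 - 0.0700000000000001*d - 0.72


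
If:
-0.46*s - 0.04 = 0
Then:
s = -0.09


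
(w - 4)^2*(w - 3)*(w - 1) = w^4 - 12*w^3 + 51*w^2 - 88*w + 48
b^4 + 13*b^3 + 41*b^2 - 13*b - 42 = (b - 1)*(b + 1)*(b + 6)*(b + 7)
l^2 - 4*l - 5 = (l - 5)*(l + 1)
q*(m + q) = m*q + q^2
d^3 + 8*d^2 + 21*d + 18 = (d + 2)*(d + 3)^2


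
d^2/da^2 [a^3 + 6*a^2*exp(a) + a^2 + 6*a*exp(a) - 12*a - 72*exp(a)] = 6*a^2*exp(a) + 30*a*exp(a) + 6*a - 48*exp(a) + 2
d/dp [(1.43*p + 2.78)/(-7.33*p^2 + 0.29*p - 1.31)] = (10.4819*p^2 + 40.7548*p - 2.6795)/(53.7289*p^4 - 4.2514*p^3 + 19.2887*p^2 - 0.7598*p + 1.7161)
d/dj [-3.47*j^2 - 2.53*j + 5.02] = -6.94*j - 2.53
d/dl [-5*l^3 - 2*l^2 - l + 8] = -15*l^2 - 4*l - 1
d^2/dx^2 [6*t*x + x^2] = 2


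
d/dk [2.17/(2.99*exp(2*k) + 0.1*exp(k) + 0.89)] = (-12.9766*exp(k) - 0.217)*exp(k)/(2.99*exp(2*k) + 0.1*exp(k) + 0.89)^2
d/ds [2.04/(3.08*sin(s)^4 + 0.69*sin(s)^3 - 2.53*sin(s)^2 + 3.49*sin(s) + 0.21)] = (-25.1328*sin(s)^3 - 4.2228*sin(s)^2 + 10.3224*sin(s) - 7.1196)*cos(s)/(3.08*sin(s)^4 + 0.69*sin(s)^3 - 2.53*sin(s)^2 + 3.49*sin(s) + 0.21)^2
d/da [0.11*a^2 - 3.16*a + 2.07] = 0.22*a - 3.16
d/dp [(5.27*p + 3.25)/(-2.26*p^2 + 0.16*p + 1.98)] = (11.9102*p^2 + 14.69*p + 9.9146)/(5.1076*p^4 - 0.7232*p^3 - 8.924*p^2 + 0.6336*p + 3.9204)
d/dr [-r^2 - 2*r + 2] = -2*r - 2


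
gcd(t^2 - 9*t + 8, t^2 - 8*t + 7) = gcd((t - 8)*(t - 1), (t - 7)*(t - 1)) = t - 1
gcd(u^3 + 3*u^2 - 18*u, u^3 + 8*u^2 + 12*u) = u^2 + 6*u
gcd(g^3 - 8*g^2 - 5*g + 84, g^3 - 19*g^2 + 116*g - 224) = g^2 - 11*g + 28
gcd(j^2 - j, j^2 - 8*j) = j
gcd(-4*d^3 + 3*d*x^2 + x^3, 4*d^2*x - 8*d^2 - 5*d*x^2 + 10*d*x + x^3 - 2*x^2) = -d + x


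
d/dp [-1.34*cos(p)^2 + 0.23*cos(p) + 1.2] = (2.68*cos(p) - 0.23)*sin(p)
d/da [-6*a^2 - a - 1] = -12*a - 1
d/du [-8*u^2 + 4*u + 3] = 4 - 16*u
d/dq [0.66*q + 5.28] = 0.660000000000000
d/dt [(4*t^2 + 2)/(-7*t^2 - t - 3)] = 2*(-2*t^2 + 2*t + 1)/(49*t^4 + 14*t^3 + 43*t^2 + 6*t + 9)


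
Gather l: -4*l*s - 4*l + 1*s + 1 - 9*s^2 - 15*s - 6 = l*(-4*s - 4) - 9*s^2 - 14*s - 5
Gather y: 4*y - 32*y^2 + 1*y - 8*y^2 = -40*y^2 + 5*y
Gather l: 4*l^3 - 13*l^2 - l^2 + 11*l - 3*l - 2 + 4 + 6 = 4*l^3 - 14*l^2 + 8*l + 8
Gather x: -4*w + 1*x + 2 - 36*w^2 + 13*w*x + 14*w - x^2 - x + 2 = -36*w^2 + 13*w*x + 10*w - x^2 + 4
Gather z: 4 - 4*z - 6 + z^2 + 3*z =z^2 - z - 2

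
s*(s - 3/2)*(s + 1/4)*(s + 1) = s^4 - s^3/4 - 13*s^2/8 - 3*s/8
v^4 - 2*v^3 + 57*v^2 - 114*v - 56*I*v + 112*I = (v - 2)*(v - 7*I)*(v - I)*(v + 8*I)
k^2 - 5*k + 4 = (k - 4)*(k - 1)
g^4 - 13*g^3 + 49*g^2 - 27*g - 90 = (g - 6)*(g - 5)*(g - 3)*(g + 1)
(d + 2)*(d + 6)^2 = d^3 + 14*d^2 + 60*d + 72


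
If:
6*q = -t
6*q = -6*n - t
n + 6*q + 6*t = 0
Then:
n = 0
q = 0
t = 0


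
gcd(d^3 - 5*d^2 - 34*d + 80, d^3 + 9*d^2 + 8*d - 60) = d^2 + 3*d - 10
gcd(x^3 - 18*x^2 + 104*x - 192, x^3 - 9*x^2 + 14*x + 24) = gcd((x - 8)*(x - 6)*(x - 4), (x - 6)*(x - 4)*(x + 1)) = x^2 - 10*x + 24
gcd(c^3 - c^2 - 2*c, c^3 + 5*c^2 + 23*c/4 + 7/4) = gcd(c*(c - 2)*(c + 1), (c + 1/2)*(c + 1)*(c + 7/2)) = c + 1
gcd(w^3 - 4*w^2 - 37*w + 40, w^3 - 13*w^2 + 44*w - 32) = w^2 - 9*w + 8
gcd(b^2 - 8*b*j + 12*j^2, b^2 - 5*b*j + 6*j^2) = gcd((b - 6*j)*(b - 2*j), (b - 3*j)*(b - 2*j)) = b - 2*j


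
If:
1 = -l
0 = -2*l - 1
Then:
No Solution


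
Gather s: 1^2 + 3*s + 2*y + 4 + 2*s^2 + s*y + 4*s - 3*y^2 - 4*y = 2*s^2 + s*(y + 7) - 3*y^2 - 2*y + 5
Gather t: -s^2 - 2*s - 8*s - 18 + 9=-s^2 - 10*s - 9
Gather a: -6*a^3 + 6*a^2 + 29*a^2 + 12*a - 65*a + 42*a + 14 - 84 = -6*a^3 + 35*a^2 - 11*a - 70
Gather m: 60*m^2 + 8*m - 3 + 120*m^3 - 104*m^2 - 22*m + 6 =120*m^3 - 44*m^2 - 14*m + 3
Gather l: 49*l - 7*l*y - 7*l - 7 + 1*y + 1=l*(42 - 7*y) + y - 6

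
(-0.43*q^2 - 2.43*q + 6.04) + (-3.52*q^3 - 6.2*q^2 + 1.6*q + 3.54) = -3.52*q^3 - 6.63*q^2 - 0.83*q + 9.58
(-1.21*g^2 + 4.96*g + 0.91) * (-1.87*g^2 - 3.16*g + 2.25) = 2.2627*g^4 - 5.4516*g^3 - 20.0978*g^2 + 8.2844*g + 2.0475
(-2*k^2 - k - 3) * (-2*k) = 4*k^3 + 2*k^2 + 6*k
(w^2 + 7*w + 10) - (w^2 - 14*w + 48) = 21*w - 38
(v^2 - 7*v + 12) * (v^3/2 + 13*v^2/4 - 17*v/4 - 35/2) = v^5/2 - v^4/4 - 21*v^3 + 205*v^2/4 + 143*v/2 - 210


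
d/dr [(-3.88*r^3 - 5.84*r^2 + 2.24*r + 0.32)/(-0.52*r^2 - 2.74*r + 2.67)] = (2.0176*r^4 + 21.2624*r^3 - 13.9124*r^2 - 30.8528*r + 6.8576)/(0.2704*r^4 + 2.8496*r^3 + 4.7308*r^2 - 14.6316*r + 7.1289)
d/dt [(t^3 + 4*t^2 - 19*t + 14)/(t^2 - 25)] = (t^4 - 56*t^2 - 228*t + 475)/(t^4 - 50*t^2 + 625)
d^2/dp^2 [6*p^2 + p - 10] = 12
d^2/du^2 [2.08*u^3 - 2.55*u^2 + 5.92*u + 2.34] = 12.48*u - 5.1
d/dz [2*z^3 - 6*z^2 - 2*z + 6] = 6*z^2 - 12*z - 2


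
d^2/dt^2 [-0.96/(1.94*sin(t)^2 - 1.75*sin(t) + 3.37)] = (14.452224*sin(t)^4 - 9.7776*sin(t)^3 - 43.843488*sin(t)^2 + 25.2168*sin(t) + 6.672576)/(1.94*sin(t)^2 - 1.75*sin(t) + 3.37)^3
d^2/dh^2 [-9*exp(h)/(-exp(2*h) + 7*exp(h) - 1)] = 9*((21 - 8*exp(h))*(exp(2*h) - 7*exp(h) + 1)*exp(h) + 2*(2*exp(h) - 7)^2*exp(2*h) + (exp(2*h) - 7*exp(h) + 1)^2)*exp(h)/(exp(2*h) - 7*exp(h) + 1)^3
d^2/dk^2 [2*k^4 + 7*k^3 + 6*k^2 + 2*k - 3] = 24*k^2 + 42*k + 12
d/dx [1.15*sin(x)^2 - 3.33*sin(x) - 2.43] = (2.3*sin(x) - 3.33)*cos(x)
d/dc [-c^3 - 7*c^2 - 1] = c*(-3*c - 14)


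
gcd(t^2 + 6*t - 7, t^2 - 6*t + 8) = 1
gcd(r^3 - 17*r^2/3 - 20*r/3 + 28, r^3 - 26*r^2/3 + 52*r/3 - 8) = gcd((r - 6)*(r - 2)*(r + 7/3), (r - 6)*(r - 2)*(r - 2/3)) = r^2 - 8*r + 12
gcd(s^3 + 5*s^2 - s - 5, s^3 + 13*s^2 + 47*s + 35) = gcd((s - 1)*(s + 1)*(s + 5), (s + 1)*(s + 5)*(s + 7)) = s^2 + 6*s + 5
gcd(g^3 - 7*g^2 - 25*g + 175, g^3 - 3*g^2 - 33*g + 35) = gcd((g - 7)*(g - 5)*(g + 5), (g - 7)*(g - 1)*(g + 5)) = g^2 - 2*g - 35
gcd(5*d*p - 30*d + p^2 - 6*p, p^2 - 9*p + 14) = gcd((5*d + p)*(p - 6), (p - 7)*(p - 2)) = 1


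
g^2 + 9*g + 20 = (g + 4)*(g + 5)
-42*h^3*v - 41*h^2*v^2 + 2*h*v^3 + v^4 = v*(-6*h + v)*(h + v)*(7*h + v)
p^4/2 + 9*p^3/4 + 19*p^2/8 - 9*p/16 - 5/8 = (p/2 + 1)*(p - 1/2)*(p + 1/2)*(p + 5/2)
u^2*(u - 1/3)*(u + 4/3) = u^4 + u^3 - 4*u^2/9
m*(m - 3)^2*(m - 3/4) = m^4 - 27*m^3/4 + 27*m^2/2 - 27*m/4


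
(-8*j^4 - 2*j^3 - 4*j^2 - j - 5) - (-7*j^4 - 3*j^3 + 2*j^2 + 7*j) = -j^4 + j^3 - 6*j^2 - 8*j - 5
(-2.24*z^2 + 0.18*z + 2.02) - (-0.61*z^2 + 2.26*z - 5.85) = -1.63*z^2 - 2.08*z + 7.87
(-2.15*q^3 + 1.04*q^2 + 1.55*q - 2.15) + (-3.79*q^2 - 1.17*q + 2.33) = -2.15*q^3 - 2.75*q^2 + 0.38*q + 0.18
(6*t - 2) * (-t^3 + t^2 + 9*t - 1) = -6*t^4 + 8*t^3 + 52*t^2 - 24*t + 2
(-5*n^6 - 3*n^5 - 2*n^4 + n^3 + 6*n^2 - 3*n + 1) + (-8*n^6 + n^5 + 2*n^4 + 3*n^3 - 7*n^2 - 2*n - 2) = -13*n^6 - 2*n^5 + 4*n^3 - n^2 - 5*n - 1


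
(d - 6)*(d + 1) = d^2 - 5*d - 6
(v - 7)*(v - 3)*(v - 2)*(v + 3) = v^4 - 9*v^3 + 5*v^2 + 81*v - 126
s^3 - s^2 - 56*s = s*(s - 8)*(s + 7)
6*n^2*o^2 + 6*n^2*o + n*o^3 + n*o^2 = o*(6*n + o)*(n*o + n)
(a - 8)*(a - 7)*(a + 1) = a^3 - 14*a^2 + 41*a + 56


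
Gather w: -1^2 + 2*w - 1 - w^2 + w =-w^2 + 3*w - 2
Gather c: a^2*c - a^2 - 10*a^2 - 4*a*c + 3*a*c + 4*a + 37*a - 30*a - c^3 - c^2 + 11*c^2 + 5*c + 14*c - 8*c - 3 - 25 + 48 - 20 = -11*a^2 + 11*a - c^3 + 10*c^2 + c*(a^2 - a + 11)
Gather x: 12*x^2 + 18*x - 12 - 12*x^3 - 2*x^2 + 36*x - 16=-12*x^3 + 10*x^2 + 54*x - 28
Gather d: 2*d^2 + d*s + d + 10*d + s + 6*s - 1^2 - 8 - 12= 2*d^2 + d*(s + 11) + 7*s - 21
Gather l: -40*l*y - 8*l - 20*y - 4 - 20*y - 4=l*(-40*y - 8) - 40*y - 8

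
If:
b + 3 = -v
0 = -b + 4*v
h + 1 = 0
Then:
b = -12/5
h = -1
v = -3/5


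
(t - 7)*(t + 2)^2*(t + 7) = t^4 + 4*t^3 - 45*t^2 - 196*t - 196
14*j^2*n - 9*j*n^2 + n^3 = n*(-7*j + n)*(-2*j + n)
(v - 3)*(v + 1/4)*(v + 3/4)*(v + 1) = v^4 - v^3 - 77*v^2/16 - 27*v/8 - 9/16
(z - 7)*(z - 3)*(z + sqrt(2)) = z^3 - 10*z^2 + sqrt(2)*z^2 - 10*sqrt(2)*z + 21*z + 21*sqrt(2)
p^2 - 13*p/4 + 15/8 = (p - 5/2)*(p - 3/4)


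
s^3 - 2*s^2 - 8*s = s*(s - 4)*(s + 2)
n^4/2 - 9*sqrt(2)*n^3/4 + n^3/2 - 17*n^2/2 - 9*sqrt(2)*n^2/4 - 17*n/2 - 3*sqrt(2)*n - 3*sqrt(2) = (n/2 + sqrt(2)/2)*(n + 1)*(n - 6*sqrt(2))*(n + sqrt(2)/2)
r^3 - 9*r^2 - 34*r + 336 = (r - 8)*(r - 7)*(r + 6)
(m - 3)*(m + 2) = m^2 - m - 6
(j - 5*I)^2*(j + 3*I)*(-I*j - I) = -I*j^4 - 7*j^3 - I*j^3 - 7*j^2 - 5*I*j^2 - 75*j - 5*I*j - 75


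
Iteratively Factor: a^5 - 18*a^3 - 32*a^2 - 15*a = (a)*(a^4 - 18*a^2 - 32*a - 15) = a*(a + 1)*(a^3 - a^2 - 17*a - 15) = a*(a + 1)^2*(a^2 - 2*a - 15) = a*(a - 5)*(a + 1)^2*(a + 3)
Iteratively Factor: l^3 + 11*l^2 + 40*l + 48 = (l + 4)*(l^2 + 7*l + 12) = (l + 4)^2*(l + 3)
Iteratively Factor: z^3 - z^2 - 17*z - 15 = (z + 1)*(z^2 - 2*z - 15) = (z + 1)*(z + 3)*(z - 5)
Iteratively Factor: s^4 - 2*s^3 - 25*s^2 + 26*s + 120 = (s + 2)*(s^3 - 4*s^2 - 17*s + 60) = (s + 2)*(s + 4)*(s^2 - 8*s + 15) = (s - 5)*(s + 2)*(s + 4)*(s - 3)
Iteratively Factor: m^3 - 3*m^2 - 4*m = (m - 4)*(m^2 + m) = (m - 4)*(m + 1)*(m)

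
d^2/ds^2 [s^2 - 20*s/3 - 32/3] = 2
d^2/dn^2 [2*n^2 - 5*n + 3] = 4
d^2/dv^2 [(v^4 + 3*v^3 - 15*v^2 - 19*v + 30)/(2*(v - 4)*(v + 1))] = (v^6 - 9*v^5 + 15*v^4 + 71*v^3 + 114*v^2 - 354*v + 378)/(v^6 - 9*v^5 + 15*v^4 + 45*v^3 - 60*v^2 - 144*v - 64)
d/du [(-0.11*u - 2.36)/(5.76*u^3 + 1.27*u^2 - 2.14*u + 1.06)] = (1.2672*u^3 + 40.9205*u^2 + 5.9944*u - 5.167)/(33.1776*u^6 + 14.6304*u^5 - 23.0399*u^4 + 6.7756*u^3 + 7.272*u^2 - 4.5368*u + 1.1236)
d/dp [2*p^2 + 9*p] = 4*p + 9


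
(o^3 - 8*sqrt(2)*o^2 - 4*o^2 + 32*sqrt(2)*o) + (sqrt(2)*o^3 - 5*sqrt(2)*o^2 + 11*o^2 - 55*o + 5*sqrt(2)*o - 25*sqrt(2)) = o^3 + sqrt(2)*o^3 - 13*sqrt(2)*o^2 + 7*o^2 - 55*o + 37*sqrt(2)*o - 25*sqrt(2)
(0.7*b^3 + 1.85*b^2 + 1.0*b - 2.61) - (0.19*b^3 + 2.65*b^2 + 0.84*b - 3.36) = 0.51*b^3 - 0.8*b^2 + 0.16*b + 0.75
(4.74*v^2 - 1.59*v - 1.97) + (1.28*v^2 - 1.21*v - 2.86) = 6.02*v^2 - 2.8*v - 4.83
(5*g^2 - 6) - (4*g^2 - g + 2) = g^2 + g - 8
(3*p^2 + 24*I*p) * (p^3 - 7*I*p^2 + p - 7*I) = 3*p^5 + 3*I*p^4 + 171*p^3 + 3*I*p^2 + 168*p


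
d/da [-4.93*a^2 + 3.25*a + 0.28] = 3.25 - 9.86*a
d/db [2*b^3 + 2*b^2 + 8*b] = 6*b^2 + 4*b + 8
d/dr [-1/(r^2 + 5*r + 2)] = (2*r + 5)/(r^2 + 5*r + 2)^2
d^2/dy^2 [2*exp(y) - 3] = 2*exp(y)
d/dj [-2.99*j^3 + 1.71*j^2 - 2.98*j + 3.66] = -8.97*j^2 + 3.42*j - 2.98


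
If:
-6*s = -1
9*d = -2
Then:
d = -2/9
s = 1/6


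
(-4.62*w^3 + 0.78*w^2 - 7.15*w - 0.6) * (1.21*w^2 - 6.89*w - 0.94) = -5.5902*w^5 + 32.7756*w^4 - 9.6829*w^3 + 47.8043*w^2 + 10.855*w + 0.564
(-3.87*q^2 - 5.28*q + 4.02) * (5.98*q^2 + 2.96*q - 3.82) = -23.1426*q^4 - 43.0296*q^3 + 23.1942*q^2 + 32.0688*q - 15.3564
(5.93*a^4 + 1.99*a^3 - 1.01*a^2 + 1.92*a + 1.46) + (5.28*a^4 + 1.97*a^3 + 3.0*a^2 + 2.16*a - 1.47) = 11.21*a^4 + 3.96*a^3 + 1.99*a^2 + 4.08*a - 0.01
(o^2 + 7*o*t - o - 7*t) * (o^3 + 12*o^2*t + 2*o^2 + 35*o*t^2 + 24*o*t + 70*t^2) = o^5 + 19*o^4*t + o^4 + 119*o^3*t^2 + 19*o^3*t - 2*o^3 + 245*o^2*t^3 + 119*o^2*t^2 - 38*o^2*t + 245*o*t^3 - 238*o*t^2 - 490*t^3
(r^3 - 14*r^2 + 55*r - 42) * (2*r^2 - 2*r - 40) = 2*r^5 - 30*r^4 + 98*r^3 + 366*r^2 - 2116*r + 1680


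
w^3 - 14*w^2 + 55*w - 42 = (w - 7)*(w - 6)*(w - 1)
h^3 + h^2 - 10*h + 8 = (h - 2)*(h - 1)*(h + 4)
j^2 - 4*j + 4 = (j - 2)^2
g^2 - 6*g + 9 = (g - 3)^2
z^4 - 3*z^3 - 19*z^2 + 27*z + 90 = (z - 5)*(z - 3)*(z + 2)*(z + 3)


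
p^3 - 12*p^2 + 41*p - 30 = (p - 6)*(p - 5)*(p - 1)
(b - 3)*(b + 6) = b^2 + 3*b - 18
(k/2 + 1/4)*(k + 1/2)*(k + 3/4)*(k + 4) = k^4/2 + 23*k^3/8 + 4*k^2 + 67*k/32 + 3/8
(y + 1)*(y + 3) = y^2 + 4*y + 3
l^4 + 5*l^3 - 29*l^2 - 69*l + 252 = (l - 3)^2*(l + 4)*(l + 7)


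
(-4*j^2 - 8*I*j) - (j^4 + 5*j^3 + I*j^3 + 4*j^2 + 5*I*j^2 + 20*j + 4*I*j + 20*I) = -j^4 - 5*j^3 - I*j^3 - 8*j^2 - 5*I*j^2 - 20*j - 12*I*j - 20*I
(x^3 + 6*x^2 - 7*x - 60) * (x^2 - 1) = x^5 + 6*x^4 - 8*x^3 - 66*x^2 + 7*x + 60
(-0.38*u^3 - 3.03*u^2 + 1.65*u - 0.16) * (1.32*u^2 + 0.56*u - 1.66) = -0.5016*u^5 - 4.2124*u^4 + 1.112*u^3 + 5.7426*u^2 - 2.8286*u + 0.2656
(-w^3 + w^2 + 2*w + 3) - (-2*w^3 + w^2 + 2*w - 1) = w^3 + 4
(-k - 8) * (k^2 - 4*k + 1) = -k^3 - 4*k^2 + 31*k - 8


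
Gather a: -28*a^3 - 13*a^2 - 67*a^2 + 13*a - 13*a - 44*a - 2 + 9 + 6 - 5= -28*a^3 - 80*a^2 - 44*a + 8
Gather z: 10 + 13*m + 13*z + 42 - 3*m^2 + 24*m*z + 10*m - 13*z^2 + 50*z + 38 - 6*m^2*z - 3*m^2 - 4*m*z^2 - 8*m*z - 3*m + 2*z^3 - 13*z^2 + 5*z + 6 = -6*m^2 + 20*m + 2*z^3 + z^2*(-4*m - 26) + z*(-6*m^2 + 16*m + 68) + 96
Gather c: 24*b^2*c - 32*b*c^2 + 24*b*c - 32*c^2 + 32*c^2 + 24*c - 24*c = -32*b*c^2 + c*(24*b^2 + 24*b)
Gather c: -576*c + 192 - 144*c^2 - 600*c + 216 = -144*c^2 - 1176*c + 408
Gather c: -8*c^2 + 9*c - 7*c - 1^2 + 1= -8*c^2 + 2*c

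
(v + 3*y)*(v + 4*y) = v^2 + 7*v*y + 12*y^2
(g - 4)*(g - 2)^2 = g^3 - 8*g^2 + 20*g - 16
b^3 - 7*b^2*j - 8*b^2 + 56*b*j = b*(b - 8)*(b - 7*j)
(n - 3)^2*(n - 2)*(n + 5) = n^4 - 3*n^3 - 19*n^2 + 87*n - 90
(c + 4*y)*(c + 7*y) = c^2 + 11*c*y + 28*y^2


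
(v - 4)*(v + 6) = v^2 + 2*v - 24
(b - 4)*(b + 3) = b^2 - b - 12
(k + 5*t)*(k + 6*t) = k^2 + 11*k*t + 30*t^2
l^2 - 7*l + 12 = (l - 4)*(l - 3)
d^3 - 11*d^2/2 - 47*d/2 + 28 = (d - 8)*(d - 1)*(d + 7/2)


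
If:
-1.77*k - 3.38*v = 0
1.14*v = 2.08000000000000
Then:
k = -3.48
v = 1.82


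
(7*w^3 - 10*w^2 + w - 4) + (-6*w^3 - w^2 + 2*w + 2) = w^3 - 11*w^2 + 3*w - 2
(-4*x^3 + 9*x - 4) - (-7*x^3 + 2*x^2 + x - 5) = 3*x^3 - 2*x^2 + 8*x + 1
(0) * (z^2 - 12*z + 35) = 0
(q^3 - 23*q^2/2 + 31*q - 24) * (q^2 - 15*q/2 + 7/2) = q^5 - 19*q^4 + 483*q^3/4 - 1187*q^2/4 + 577*q/2 - 84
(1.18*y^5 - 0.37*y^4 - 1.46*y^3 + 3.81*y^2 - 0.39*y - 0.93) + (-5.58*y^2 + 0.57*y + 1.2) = 1.18*y^5 - 0.37*y^4 - 1.46*y^3 - 1.77*y^2 + 0.18*y + 0.27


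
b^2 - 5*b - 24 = (b - 8)*(b + 3)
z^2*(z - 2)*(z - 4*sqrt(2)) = z^4 - 4*sqrt(2)*z^3 - 2*z^3 + 8*sqrt(2)*z^2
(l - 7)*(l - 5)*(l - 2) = l^3 - 14*l^2 + 59*l - 70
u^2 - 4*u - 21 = (u - 7)*(u + 3)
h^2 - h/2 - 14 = (h - 4)*(h + 7/2)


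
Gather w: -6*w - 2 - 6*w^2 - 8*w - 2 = -6*w^2 - 14*w - 4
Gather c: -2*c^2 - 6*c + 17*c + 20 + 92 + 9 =-2*c^2 + 11*c + 121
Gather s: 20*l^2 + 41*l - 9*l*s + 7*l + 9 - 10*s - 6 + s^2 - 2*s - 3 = 20*l^2 + 48*l + s^2 + s*(-9*l - 12)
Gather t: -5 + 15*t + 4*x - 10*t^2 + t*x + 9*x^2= -10*t^2 + t*(x + 15) + 9*x^2 + 4*x - 5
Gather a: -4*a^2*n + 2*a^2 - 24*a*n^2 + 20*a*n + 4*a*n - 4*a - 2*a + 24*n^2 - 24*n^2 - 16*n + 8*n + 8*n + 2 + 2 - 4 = a^2*(2 - 4*n) + a*(-24*n^2 + 24*n - 6)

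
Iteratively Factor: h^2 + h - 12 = (h + 4)*(h - 3)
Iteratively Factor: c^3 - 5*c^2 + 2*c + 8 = (c - 2)*(c^2 - 3*c - 4) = (c - 2)*(c + 1)*(c - 4)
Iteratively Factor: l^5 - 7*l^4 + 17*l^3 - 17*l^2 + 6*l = (l - 1)*(l^4 - 6*l^3 + 11*l^2 - 6*l) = (l - 1)^2*(l^3 - 5*l^2 + 6*l) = (l - 3)*(l - 1)^2*(l^2 - 2*l) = l*(l - 3)*(l - 1)^2*(l - 2)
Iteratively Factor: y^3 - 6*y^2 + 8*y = (y - 2)*(y^2 - 4*y) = y*(y - 2)*(y - 4)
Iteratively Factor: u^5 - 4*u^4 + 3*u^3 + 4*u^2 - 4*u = (u - 2)*(u^4 - 2*u^3 - u^2 + 2*u) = (u - 2)*(u - 1)*(u^3 - u^2 - 2*u) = (u - 2)^2*(u - 1)*(u^2 + u) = u*(u - 2)^2*(u - 1)*(u + 1)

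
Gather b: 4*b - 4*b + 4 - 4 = 0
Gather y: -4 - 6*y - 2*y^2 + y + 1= -2*y^2 - 5*y - 3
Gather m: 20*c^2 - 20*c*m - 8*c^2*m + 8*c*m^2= 20*c^2 + 8*c*m^2 + m*(-8*c^2 - 20*c)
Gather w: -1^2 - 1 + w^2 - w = w^2 - w - 2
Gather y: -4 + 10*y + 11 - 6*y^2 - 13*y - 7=-6*y^2 - 3*y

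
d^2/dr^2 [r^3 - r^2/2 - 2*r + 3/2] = 6*r - 1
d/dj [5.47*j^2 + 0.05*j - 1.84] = 10.94*j + 0.05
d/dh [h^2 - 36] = 2*h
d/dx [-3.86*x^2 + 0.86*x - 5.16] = 0.86 - 7.72*x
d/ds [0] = 0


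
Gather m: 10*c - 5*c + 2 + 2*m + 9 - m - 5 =5*c + m + 6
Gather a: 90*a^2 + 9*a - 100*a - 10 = 90*a^2 - 91*a - 10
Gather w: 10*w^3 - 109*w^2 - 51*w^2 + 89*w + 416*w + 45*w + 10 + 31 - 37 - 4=10*w^3 - 160*w^2 + 550*w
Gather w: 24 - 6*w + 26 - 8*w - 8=42 - 14*w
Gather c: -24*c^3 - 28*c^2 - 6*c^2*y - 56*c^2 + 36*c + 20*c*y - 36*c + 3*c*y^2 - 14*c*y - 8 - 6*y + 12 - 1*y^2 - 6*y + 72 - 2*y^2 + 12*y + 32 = -24*c^3 + c^2*(-6*y - 84) + c*(3*y^2 + 6*y) - 3*y^2 + 108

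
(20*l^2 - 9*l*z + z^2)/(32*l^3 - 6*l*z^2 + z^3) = (-5*l + z)/(-8*l^2 - 2*l*z + z^2)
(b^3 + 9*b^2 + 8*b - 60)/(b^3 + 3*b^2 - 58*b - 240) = (b - 2)/(b - 8)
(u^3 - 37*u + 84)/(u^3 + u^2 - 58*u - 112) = (u^2 - 7*u + 12)/(u^2 - 6*u - 16)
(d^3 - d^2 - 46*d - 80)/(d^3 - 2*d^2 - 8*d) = (d^2 - 3*d - 40)/(d*(d - 4))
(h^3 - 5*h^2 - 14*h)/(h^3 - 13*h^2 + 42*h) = (h + 2)/(h - 6)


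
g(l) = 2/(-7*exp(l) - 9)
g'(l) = 14*exp(l)/(-7*exp(l) - 9)^2 = 14*exp(l)/(7*exp(l) + 9)^2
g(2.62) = -0.02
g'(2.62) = 0.02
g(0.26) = -0.11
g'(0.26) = 0.06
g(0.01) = -0.12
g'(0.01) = 0.05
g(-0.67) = -0.16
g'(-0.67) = 0.05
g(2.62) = -0.02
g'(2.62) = 0.02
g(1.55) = -0.05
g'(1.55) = 0.04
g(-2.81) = -0.21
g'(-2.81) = 0.01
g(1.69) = -0.04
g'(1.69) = 0.03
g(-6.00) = -0.22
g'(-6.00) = 0.00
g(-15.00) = -0.22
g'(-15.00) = 0.00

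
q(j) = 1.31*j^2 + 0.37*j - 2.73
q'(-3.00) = -7.49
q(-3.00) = 7.95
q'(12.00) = 31.81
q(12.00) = 190.35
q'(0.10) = 0.63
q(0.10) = -2.68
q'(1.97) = 5.53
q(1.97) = 3.08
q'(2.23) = 6.21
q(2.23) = 4.61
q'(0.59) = 1.92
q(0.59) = -2.06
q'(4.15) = 11.24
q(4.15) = 21.37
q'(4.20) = 11.37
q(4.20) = 21.93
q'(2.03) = 5.69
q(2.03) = 3.42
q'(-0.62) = -1.25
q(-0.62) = -2.46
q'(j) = 2.62*j + 0.37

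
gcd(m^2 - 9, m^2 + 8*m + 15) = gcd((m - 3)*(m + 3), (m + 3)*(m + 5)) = m + 3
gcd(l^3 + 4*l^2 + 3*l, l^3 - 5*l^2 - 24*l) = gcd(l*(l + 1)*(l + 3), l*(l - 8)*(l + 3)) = l^2 + 3*l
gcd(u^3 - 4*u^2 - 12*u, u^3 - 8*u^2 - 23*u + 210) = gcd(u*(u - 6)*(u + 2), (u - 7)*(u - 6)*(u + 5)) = u - 6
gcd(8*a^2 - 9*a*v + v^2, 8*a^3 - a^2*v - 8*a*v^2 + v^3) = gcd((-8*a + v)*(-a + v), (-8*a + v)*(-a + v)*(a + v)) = 8*a^2 - 9*a*v + v^2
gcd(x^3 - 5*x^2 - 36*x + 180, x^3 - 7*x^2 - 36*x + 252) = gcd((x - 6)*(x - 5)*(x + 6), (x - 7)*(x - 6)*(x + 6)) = x^2 - 36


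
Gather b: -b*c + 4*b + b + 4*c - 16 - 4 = b*(5 - c) + 4*c - 20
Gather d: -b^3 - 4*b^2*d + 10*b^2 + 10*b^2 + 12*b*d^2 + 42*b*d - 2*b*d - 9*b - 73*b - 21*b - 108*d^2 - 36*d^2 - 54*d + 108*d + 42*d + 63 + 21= -b^3 + 20*b^2 - 103*b + d^2*(12*b - 144) + d*(-4*b^2 + 40*b + 96) + 84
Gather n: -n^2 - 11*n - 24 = -n^2 - 11*n - 24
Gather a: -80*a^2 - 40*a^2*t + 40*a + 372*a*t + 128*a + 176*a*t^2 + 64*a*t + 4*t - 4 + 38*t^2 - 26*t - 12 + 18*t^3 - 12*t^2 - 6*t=a^2*(-40*t - 80) + a*(176*t^2 + 436*t + 168) + 18*t^3 + 26*t^2 - 28*t - 16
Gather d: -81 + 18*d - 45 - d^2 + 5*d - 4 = -d^2 + 23*d - 130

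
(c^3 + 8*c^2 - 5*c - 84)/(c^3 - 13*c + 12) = (c + 7)/(c - 1)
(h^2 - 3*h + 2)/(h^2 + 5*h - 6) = (h - 2)/(h + 6)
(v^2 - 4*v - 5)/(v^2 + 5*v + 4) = (v - 5)/(v + 4)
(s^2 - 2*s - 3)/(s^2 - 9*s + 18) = (s + 1)/(s - 6)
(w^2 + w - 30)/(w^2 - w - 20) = (w + 6)/(w + 4)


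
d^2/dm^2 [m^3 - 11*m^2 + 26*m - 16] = 6*m - 22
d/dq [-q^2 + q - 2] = 1 - 2*q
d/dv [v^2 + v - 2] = 2*v + 1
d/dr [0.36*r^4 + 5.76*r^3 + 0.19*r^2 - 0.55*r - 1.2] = 1.44*r^3 + 17.28*r^2 + 0.38*r - 0.55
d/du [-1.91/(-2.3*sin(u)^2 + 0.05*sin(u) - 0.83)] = (0.0955 - 8.786*sin(u))*cos(u)/(2.3*sin(u)^2 - 0.05*sin(u) + 0.83)^2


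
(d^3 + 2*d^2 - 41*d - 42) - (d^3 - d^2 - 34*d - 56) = 3*d^2 - 7*d + 14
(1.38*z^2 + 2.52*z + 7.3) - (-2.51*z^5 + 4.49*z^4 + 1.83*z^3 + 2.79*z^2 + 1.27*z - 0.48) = 2.51*z^5 - 4.49*z^4 - 1.83*z^3 - 1.41*z^2 + 1.25*z + 7.78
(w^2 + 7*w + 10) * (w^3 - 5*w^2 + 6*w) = w^5 + 2*w^4 - 19*w^3 - 8*w^2 + 60*w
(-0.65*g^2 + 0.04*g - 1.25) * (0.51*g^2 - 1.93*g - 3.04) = -0.3315*g^4 + 1.2749*g^3 + 1.2613*g^2 + 2.2909*g + 3.8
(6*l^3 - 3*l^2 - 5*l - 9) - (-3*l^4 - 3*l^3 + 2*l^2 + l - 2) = 3*l^4 + 9*l^3 - 5*l^2 - 6*l - 7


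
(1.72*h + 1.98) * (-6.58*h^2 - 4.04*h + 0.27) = -11.3176*h^3 - 19.9772*h^2 - 7.5348*h + 0.5346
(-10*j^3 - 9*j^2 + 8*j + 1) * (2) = -20*j^3 - 18*j^2 + 16*j + 2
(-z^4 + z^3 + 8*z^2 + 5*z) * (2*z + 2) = -2*z^5 + 18*z^3 + 26*z^2 + 10*z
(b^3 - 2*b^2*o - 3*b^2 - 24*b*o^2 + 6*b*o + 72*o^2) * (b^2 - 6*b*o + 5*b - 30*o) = b^5 - 8*b^4*o + 2*b^4 - 12*b^3*o^2 - 16*b^3*o - 15*b^3 + 144*b^2*o^3 - 24*b^2*o^2 + 120*b^2*o + 288*b*o^3 + 180*b*o^2 - 2160*o^3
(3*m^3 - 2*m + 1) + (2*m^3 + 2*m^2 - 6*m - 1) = 5*m^3 + 2*m^2 - 8*m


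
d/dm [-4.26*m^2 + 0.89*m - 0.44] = 0.89 - 8.52*m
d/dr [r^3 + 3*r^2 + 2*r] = 3*r^2 + 6*r + 2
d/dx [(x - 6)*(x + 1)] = 2*x - 5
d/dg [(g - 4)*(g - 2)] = 2*g - 6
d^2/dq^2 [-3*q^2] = -6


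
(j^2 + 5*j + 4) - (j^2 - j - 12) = 6*j + 16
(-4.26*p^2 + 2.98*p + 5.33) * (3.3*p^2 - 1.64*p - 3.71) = -14.058*p^4 + 16.8204*p^3 + 28.5064*p^2 - 19.797*p - 19.7743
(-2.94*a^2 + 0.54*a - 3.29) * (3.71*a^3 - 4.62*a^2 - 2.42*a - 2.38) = -10.9074*a^5 + 15.5862*a^4 - 7.5859*a^3 + 20.8902*a^2 + 6.6766*a + 7.8302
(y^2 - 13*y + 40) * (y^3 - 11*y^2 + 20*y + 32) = y^5 - 24*y^4 + 203*y^3 - 668*y^2 + 384*y + 1280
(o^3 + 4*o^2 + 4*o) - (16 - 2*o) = o^3 + 4*o^2 + 6*o - 16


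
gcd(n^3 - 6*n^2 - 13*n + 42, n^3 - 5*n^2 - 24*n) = n + 3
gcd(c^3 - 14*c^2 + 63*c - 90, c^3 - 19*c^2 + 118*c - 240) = c^2 - 11*c + 30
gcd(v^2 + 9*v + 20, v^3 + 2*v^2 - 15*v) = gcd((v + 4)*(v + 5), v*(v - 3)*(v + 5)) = v + 5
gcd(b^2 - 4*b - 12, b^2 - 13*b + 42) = b - 6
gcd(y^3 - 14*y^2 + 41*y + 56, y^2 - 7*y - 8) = y^2 - 7*y - 8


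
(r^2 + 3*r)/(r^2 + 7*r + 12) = r/(r + 4)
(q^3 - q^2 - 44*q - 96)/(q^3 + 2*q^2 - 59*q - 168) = (q + 4)/(q + 7)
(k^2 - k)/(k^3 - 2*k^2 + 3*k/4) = 4*(k - 1)/(4*k^2 - 8*k + 3)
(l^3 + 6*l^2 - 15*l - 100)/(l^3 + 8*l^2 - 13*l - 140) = (l + 5)/(l + 7)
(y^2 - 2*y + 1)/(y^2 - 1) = (y - 1)/(y + 1)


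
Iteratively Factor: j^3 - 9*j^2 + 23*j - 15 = (j - 1)*(j^2 - 8*j + 15) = (j - 3)*(j - 1)*(j - 5)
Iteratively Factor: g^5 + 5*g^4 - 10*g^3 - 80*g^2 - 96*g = (g)*(g^4 + 5*g^3 - 10*g^2 - 80*g - 96) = g*(g + 3)*(g^3 + 2*g^2 - 16*g - 32) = g*(g + 3)*(g + 4)*(g^2 - 2*g - 8) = g*(g + 2)*(g + 3)*(g + 4)*(g - 4)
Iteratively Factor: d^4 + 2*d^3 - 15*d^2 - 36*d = (d - 4)*(d^3 + 6*d^2 + 9*d) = (d - 4)*(d + 3)*(d^2 + 3*d) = (d - 4)*(d + 3)^2*(d)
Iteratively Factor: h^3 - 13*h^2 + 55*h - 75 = (h - 5)*(h^2 - 8*h + 15) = (h - 5)*(h - 3)*(h - 5)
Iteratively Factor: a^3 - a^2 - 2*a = (a - 2)*(a^2 + a) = a*(a - 2)*(a + 1)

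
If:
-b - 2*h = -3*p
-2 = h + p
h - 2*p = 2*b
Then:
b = 2/13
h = -16/13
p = -10/13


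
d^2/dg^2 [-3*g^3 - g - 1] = -18*g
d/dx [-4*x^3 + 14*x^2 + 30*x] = -12*x^2 + 28*x + 30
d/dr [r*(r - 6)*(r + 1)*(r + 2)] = 4*r^3 - 9*r^2 - 32*r - 12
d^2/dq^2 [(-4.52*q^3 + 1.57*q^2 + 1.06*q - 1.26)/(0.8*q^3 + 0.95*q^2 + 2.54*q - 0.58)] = (-7.105427357601e-15*q^7 + 8.88000000000002*q^6 + 59.17824*q^5 - 49.152*q^4 - 78.397744*q^3 + 28.860864*q^2 - 27.368928*q - 13.467072)/(0.512*q^9 + 1.824*q^8 + 7.0428*q^7 + 11.326175*q^6 + 19.71609*q^5 + 9.74535*q^4 + 8.797184*q^3 - 10.267044*q^2 + 2.563368*q - 0.195112)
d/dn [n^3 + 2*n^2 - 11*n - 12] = 3*n^2 + 4*n - 11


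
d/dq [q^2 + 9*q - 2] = 2*q + 9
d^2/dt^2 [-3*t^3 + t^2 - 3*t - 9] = 2 - 18*t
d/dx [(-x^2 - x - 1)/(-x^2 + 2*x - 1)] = 3*(-x - 1)/(x^3 - 3*x^2 + 3*x - 1)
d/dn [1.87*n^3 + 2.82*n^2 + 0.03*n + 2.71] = 5.61*n^2 + 5.64*n + 0.03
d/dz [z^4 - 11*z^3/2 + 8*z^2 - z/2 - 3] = 4*z^3 - 33*z^2/2 + 16*z - 1/2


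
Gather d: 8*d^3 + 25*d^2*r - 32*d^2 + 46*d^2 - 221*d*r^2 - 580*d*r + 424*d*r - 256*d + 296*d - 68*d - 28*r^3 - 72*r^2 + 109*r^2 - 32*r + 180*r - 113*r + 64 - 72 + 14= 8*d^3 + d^2*(25*r + 14) + d*(-221*r^2 - 156*r - 28) - 28*r^3 + 37*r^2 + 35*r + 6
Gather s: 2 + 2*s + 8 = 2*s + 10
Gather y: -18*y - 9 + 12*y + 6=-6*y - 3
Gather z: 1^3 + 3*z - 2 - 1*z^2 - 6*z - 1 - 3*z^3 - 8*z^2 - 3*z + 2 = -3*z^3 - 9*z^2 - 6*z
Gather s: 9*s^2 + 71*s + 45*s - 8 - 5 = 9*s^2 + 116*s - 13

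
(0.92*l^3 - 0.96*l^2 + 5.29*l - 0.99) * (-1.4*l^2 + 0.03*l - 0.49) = -1.288*l^5 + 1.3716*l^4 - 7.8856*l^3 + 2.0151*l^2 - 2.6218*l + 0.4851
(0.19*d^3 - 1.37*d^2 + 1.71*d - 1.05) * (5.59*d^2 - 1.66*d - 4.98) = 1.0621*d^5 - 7.9737*d^4 + 10.8869*d^3 - 1.8855*d^2 - 6.7728*d + 5.229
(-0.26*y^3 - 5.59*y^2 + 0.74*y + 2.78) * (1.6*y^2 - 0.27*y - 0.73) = -0.416*y^5 - 8.8738*y^4 + 2.8831*y^3 + 8.3289*y^2 - 1.2908*y - 2.0294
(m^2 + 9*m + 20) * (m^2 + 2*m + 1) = m^4 + 11*m^3 + 39*m^2 + 49*m + 20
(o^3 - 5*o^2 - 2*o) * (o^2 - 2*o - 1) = o^5 - 7*o^4 + 7*o^3 + 9*o^2 + 2*o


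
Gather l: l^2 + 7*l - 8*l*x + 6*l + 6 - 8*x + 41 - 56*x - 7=l^2 + l*(13 - 8*x) - 64*x + 40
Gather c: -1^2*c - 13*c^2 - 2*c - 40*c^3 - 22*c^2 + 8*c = -40*c^3 - 35*c^2 + 5*c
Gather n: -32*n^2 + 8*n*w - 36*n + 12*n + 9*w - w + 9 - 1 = -32*n^2 + n*(8*w - 24) + 8*w + 8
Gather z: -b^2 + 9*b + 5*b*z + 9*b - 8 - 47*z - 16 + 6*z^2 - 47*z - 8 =-b^2 + 18*b + 6*z^2 + z*(5*b - 94) - 32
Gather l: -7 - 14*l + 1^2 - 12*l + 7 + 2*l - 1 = -24*l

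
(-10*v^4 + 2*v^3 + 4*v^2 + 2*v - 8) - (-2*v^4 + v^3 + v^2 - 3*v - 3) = -8*v^4 + v^3 + 3*v^2 + 5*v - 5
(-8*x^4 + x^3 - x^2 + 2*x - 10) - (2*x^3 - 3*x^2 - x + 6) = -8*x^4 - x^3 + 2*x^2 + 3*x - 16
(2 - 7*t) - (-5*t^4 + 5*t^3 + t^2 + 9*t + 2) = 5*t^4 - 5*t^3 - t^2 - 16*t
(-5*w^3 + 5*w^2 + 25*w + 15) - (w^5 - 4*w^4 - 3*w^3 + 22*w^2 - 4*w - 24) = -w^5 + 4*w^4 - 2*w^3 - 17*w^2 + 29*w + 39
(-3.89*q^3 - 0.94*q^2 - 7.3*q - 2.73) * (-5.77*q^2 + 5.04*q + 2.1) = 22.4453*q^5 - 14.1818*q^4 + 29.2144*q^3 - 23.0139*q^2 - 29.0892*q - 5.733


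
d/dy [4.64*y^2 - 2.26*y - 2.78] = 9.28*y - 2.26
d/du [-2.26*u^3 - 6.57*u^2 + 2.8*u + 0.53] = -6.78*u^2 - 13.14*u + 2.8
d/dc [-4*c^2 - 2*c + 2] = -8*c - 2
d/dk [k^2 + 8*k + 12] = 2*k + 8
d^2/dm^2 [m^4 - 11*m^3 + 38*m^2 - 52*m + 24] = 12*m^2 - 66*m + 76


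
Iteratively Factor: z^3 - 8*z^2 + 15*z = (z - 5)*(z^2 - 3*z) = z*(z - 5)*(z - 3)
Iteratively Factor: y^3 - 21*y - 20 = (y + 1)*(y^2 - y - 20) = (y - 5)*(y + 1)*(y + 4)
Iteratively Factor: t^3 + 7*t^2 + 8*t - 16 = (t - 1)*(t^2 + 8*t + 16) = (t - 1)*(t + 4)*(t + 4)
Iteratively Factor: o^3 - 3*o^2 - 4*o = (o - 4)*(o^2 + o) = o*(o - 4)*(o + 1)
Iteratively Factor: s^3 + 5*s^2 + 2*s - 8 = (s + 4)*(s^2 + s - 2) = (s - 1)*(s + 4)*(s + 2)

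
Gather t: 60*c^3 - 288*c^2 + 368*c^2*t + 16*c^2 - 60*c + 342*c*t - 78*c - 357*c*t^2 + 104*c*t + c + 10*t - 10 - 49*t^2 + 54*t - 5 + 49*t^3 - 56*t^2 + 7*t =60*c^3 - 272*c^2 - 137*c + 49*t^3 + t^2*(-357*c - 105) + t*(368*c^2 + 446*c + 71) - 15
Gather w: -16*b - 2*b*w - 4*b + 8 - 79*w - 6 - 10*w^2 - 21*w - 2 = -20*b - 10*w^2 + w*(-2*b - 100)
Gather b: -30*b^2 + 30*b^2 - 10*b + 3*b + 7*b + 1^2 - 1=0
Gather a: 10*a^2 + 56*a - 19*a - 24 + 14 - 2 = 10*a^2 + 37*a - 12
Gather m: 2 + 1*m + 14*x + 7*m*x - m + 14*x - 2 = 7*m*x + 28*x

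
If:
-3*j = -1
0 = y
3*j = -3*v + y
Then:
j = 1/3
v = -1/3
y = 0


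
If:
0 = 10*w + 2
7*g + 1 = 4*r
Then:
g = 4*r/7 - 1/7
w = -1/5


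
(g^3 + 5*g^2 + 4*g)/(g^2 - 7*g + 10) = g*(g^2 + 5*g + 4)/(g^2 - 7*g + 10)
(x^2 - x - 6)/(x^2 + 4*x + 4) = (x - 3)/(x + 2)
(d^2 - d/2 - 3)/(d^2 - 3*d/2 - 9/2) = (d - 2)/(d - 3)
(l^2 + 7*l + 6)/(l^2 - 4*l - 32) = (l^2 + 7*l + 6)/(l^2 - 4*l - 32)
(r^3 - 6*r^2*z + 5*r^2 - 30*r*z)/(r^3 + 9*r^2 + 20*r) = (r - 6*z)/(r + 4)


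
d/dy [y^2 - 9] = 2*y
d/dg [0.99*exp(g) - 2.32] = 0.99*exp(g)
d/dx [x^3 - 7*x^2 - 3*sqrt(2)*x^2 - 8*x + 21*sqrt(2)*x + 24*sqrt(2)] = 3*x^2 - 14*x - 6*sqrt(2)*x - 8 + 21*sqrt(2)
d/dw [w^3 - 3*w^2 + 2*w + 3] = 3*w^2 - 6*w + 2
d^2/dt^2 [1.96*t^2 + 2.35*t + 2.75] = 3.92000000000000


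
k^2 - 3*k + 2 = (k - 2)*(k - 1)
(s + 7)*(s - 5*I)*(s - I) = s^3 + 7*s^2 - 6*I*s^2 - 5*s - 42*I*s - 35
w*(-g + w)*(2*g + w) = -2*g^2*w + g*w^2 + w^3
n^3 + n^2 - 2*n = n*(n - 1)*(n + 2)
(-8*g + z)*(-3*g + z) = 24*g^2 - 11*g*z + z^2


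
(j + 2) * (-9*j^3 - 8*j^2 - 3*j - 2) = -9*j^4 - 26*j^3 - 19*j^2 - 8*j - 4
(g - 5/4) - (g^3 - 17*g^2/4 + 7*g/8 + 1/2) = -g^3 + 17*g^2/4 + g/8 - 7/4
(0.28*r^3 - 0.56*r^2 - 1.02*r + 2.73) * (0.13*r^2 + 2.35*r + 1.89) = 0.0364*r^5 + 0.5852*r^4 - 0.9194*r^3 - 3.1005*r^2 + 4.4877*r + 5.1597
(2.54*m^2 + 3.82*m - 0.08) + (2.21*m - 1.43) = 2.54*m^2 + 6.03*m - 1.51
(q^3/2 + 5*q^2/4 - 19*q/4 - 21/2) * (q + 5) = q^4/2 + 15*q^3/4 + 3*q^2/2 - 137*q/4 - 105/2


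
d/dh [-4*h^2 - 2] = -8*h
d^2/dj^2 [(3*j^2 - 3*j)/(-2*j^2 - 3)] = 6*(4*j^3 + 18*j^2 - 18*j - 9)/(8*j^6 + 36*j^4 + 54*j^2 + 27)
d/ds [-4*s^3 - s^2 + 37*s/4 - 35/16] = -12*s^2 - 2*s + 37/4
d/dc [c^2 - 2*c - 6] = 2*c - 2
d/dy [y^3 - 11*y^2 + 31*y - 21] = 3*y^2 - 22*y + 31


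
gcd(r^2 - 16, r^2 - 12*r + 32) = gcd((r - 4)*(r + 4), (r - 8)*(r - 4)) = r - 4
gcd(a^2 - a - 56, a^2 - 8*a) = a - 8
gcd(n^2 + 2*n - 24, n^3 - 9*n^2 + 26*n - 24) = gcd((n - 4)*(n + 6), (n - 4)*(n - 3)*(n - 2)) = n - 4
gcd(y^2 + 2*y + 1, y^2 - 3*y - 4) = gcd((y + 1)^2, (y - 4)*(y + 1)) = y + 1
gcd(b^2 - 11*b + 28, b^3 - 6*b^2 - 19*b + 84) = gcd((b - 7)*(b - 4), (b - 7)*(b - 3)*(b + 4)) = b - 7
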